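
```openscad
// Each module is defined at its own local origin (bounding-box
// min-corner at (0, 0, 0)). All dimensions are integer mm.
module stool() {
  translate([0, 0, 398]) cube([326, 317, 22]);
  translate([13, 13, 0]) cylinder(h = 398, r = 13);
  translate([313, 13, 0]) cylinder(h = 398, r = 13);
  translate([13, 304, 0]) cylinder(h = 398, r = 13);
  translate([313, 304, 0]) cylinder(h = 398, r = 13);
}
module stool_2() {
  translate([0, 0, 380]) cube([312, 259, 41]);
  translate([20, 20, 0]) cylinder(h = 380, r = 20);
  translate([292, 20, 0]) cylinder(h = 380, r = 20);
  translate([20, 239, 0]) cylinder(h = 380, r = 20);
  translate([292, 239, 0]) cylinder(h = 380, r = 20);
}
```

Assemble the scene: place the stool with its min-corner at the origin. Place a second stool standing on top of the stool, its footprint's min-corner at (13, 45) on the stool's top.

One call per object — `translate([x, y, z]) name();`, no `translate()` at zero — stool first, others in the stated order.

stool();
translate([13, 45, 420]) stool_2();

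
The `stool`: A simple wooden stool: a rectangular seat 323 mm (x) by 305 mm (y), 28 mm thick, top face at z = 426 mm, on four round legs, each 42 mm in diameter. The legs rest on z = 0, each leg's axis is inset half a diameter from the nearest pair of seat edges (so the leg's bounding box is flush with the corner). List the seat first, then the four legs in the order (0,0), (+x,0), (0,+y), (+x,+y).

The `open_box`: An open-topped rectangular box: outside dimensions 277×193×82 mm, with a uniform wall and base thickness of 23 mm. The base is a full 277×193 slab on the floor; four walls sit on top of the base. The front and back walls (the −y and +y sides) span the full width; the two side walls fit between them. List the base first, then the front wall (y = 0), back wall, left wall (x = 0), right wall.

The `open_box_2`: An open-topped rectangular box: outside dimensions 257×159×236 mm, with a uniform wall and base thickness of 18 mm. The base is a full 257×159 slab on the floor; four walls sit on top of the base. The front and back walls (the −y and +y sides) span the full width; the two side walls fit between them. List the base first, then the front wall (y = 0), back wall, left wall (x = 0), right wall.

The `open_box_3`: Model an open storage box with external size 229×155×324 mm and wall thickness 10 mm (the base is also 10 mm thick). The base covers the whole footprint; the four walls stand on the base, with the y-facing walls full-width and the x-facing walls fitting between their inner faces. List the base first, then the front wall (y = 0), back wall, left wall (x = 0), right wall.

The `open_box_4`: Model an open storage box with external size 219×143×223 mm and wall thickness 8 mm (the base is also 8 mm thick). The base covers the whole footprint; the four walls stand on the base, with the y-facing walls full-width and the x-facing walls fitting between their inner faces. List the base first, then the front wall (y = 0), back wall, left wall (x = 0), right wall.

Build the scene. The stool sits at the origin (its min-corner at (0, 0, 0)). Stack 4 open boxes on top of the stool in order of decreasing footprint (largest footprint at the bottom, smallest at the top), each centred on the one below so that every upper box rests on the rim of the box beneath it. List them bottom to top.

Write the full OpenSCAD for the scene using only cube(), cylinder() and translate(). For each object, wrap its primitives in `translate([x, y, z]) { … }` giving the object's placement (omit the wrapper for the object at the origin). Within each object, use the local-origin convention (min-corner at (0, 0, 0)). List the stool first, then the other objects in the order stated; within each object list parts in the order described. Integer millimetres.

translate([0, 0, 398]) cube([323, 305, 28]);
translate([21, 21, 0]) cylinder(h = 398, r = 21);
translate([302, 21, 0]) cylinder(h = 398, r = 21);
translate([21, 284, 0]) cylinder(h = 398, r = 21);
translate([302, 284, 0]) cylinder(h = 398, r = 21);
translate([23, 56, 426]) {
  cube([277, 193, 23]);
  translate([0, 0, 23]) cube([277, 23, 59]);
  translate([0, 170, 23]) cube([277, 23, 59]);
  translate([0, 23, 23]) cube([23, 147, 59]);
  translate([254, 23, 23]) cube([23, 147, 59]);
}
translate([33, 73, 508]) {
  cube([257, 159, 18]);
  translate([0, 0, 18]) cube([257, 18, 218]);
  translate([0, 141, 18]) cube([257, 18, 218]);
  translate([0, 18, 18]) cube([18, 123, 218]);
  translate([239, 18, 18]) cube([18, 123, 218]);
}
translate([47, 75, 744]) {
  cube([229, 155, 10]);
  translate([0, 0, 10]) cube([229, 10, 314]);
  translate([0, 145, 10]) cube([229, 10, 314]);
  translate([0, 10, 10]) cube([10, 135, 314]);
  translate([219, 10, 10]) cube([10, 135, 314]);
}
translate([52, 81, 1068]) {
  cube([219, 143, 8]);
  translate([0, 0, 8]) cube([219, 8, 215]);
  translate([0, 135, 8]) cube([219, 8, 215]);
  translate([0, 8, 8]) cube([8, 127, 215]);
  translate([211, 8, 8]) cube([8, 127, 215]);
}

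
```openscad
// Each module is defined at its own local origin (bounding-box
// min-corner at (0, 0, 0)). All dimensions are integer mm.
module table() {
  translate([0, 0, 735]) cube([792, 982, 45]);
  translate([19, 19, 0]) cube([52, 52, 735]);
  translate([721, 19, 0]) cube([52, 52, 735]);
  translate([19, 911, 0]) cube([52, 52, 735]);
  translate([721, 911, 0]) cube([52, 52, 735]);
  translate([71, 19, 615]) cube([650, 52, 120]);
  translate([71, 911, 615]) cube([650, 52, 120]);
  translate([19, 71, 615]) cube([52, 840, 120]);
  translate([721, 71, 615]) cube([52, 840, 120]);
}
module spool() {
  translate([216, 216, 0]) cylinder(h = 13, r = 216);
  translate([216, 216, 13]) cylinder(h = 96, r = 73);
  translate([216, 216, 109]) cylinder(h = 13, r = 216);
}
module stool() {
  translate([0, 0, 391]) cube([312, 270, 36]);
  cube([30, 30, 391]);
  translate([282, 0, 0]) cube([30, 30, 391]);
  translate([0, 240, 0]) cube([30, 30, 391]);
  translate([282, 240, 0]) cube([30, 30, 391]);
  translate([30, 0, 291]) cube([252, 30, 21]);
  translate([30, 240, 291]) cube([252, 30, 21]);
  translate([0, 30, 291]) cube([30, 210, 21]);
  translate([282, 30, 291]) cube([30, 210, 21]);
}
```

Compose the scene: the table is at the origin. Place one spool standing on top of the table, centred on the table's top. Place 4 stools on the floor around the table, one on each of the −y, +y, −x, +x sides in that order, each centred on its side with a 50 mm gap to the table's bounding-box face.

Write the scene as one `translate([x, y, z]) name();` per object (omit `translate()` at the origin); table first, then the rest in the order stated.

table();
translate([180, 275, 780]) spool();
translate([240, -320, 0]) stool();
translate([240, 1032, 0]) stool();
translate([-362, 356, 0]) stool();
translate([842, 356, 0]) stool();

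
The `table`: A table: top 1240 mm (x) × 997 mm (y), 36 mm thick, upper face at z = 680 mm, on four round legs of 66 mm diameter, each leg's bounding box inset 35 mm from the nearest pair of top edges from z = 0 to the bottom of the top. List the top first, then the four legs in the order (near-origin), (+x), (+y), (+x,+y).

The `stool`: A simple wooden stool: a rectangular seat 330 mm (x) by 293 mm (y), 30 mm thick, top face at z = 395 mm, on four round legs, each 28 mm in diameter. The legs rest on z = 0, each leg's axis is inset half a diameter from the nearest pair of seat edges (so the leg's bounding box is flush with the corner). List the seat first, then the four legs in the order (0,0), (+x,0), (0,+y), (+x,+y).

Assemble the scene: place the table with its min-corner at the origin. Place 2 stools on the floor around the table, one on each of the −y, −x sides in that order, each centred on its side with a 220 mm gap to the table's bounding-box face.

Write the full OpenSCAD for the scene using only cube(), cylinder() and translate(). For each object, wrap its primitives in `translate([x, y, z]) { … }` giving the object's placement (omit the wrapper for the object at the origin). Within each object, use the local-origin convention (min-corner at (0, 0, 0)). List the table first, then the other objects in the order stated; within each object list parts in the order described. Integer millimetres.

translate([0, 0, 644]) cube([1240, 997, 36]);
translate([68, 68, 0]) cylinder(h = 644, r = 33);
translate([1172, 68, 0]) cylinder(h = 644, r = 33);
translate([68, 929, 0]) cylinder(h = 644, r = 33);
translate([1172, 929, 0]) cylinder(h = 644, r = 33);
translate([455, -513, 0]) {
  translate([0, 0, 365]) cube([330, 293, 30]);
  translate([14, 14, 0]) cylinder(h = 365, r = 14);
  translate([316, 14, 0]) cylinder(h = 365, r = 14);
  translate([14, 279, 0]) cylinder(h = 365, r = 14);
  translate([316, 279, 0]) cylinder(h = 365, r = 14);
}
translate([-550, 352, 0]) {
  translate([0, 0, 365]) cube([330, 293, 30]);
  translate([14, 14, 0]) cylinder(h = 365, r = 14);
  translate([316, 14, 0]) cylinder(h = 365, r = 14);
  translate([14, 279, 0]) cylinder(h = 365, r = 14);
  translate([316, 279, 0]) cylinder(h = 365, r = 14);
}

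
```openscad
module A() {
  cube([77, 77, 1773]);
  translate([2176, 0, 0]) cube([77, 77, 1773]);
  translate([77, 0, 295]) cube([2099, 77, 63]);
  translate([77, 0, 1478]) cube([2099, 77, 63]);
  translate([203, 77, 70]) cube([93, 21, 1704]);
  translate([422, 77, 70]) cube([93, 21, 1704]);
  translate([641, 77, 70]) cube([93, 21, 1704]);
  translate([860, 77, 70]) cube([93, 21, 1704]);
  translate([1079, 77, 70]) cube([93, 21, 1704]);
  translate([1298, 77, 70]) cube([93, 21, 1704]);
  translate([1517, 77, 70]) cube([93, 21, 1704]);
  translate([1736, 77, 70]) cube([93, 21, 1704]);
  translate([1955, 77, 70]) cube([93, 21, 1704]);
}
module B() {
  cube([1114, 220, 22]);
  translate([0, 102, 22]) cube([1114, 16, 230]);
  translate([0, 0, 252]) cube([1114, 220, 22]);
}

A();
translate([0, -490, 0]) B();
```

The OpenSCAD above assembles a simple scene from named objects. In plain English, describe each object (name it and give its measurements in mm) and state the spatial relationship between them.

A is a fence section. Two 77×77 mm posts, 1773 mm tall, stand on the floor with a clear span of 2099 mm between their inner faces. Two horizontal rails of 77×63 mm section span the gap between the posts with their undersides at z = 295 mm and z = 1478 mm, flush with the posts' −y face. 9 pickets, each 93 mm wide, 21 mm thick and 1704 mm tall, are fixed to the +y face of the rails with their bottoms at z = 70 mm, evenly spaced across the span with equal gaps (rounded down to the nearest mm) at the −x end and between each pair — any rounding remainder accumulates at the +x end.

B is an I-beam lying along x, 1114 mm long. Overall section height 274 mm. Two flanges 220 mm wide (y) and 22 mm thick, one on the floor and one at the top; a web 16 mm thick runs between them, centred on the flange width.

The I-beam is on the floor beside the fence section on its −y side.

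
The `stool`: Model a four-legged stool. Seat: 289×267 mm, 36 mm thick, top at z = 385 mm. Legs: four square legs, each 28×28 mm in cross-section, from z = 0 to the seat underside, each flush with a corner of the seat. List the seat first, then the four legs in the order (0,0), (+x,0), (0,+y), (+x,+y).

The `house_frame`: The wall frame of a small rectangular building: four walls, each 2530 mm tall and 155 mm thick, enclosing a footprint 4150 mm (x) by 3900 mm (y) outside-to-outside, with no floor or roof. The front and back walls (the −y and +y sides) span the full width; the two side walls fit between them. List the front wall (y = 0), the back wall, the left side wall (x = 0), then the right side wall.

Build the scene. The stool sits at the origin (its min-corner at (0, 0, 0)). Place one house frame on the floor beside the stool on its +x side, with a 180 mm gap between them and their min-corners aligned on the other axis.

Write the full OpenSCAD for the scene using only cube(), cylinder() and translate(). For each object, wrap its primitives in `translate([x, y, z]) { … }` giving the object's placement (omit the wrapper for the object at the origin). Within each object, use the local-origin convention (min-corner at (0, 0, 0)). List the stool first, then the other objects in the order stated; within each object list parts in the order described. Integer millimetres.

translate([0, 0, 349]) cube([289, 267, 36]);
cube([28, 28, 349]);
translate([261, 0, 0]) cube([28, 28, 349]);
translate([0, 239, 0]) cube([28, 28, 349]);
translate([261, 239, 0]) cube([28, 28, 349]);
translate([469, 0, 0]) {
  cube([4150, 155, 2530]);
  translate([0, 3745, 0]) cube([4150, 155, 2530]);
  translate([0, 155, 0]) cube([155, 3590, 2530]);
  translate([3995, 155, 0]) cube([155, 3590, 2530]);
}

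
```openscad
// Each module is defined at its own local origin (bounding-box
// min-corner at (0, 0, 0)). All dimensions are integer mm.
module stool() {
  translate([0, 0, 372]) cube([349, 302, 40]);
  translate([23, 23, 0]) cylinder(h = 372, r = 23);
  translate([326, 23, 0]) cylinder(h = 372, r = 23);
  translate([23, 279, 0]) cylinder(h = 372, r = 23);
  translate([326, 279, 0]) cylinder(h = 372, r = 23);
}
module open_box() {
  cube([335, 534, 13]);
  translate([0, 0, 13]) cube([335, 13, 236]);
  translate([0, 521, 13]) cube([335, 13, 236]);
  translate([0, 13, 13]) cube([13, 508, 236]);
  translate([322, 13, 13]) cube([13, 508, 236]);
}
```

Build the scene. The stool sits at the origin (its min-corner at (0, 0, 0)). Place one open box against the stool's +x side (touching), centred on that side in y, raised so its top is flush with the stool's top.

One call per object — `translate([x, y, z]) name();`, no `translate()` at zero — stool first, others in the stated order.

stool();
translate([349, -116, 163]) open_box();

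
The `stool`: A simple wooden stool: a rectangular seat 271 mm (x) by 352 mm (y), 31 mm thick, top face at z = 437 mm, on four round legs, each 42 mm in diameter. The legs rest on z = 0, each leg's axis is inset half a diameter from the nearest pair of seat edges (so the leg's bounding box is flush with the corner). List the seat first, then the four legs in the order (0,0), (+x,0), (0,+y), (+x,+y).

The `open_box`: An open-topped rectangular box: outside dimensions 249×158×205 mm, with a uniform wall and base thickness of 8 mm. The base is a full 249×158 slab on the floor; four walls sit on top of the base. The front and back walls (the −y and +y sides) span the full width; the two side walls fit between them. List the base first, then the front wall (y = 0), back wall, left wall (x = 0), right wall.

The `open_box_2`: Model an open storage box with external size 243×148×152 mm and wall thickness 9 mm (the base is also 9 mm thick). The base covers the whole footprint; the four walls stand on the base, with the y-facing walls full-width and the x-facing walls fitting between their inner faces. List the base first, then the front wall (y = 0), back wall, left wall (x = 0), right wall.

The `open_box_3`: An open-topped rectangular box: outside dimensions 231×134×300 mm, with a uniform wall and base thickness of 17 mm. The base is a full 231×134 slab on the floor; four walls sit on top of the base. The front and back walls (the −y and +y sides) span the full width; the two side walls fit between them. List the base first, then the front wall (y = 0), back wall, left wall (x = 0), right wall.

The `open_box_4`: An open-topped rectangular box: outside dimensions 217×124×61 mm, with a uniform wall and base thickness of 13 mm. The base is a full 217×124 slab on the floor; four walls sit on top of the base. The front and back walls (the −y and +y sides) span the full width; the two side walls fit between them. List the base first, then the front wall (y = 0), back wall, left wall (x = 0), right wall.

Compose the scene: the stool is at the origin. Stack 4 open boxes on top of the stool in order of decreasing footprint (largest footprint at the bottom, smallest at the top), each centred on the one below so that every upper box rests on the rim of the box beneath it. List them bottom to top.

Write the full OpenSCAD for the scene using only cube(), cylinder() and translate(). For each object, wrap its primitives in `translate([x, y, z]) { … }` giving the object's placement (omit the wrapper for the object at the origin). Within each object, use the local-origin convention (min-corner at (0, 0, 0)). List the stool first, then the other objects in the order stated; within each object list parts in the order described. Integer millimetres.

translate([0, 0, 406]) cube([271, 352, 31]);
translate([21, 21, 0]) cylinder(h = 406, r = 21);
translate([250, 21, 0]) cylinder(h = 406, r = 21);
translate([21, 331, 0]) cylinder(h = 406, r = 21);
translate([250, 331, 0]) cylinder(h = 406, r = 21);
translate([11, 97, 437]) {
  cube([249, 158, 8]);
  translate([0, 0, 8]) cube([249, 8, 197]);
  translate([0, 150, 8]) cube([249, 8, 197]);
  translate([0, 8, 8]) cube([8, 142, 197]);
  translate([241, 8, 8]) cube([8, 142, 197]);
}
translate([14, 102, 642]) {
  cube([243, 148, 9]);
  translate([0, 0, 9]) cube([243, 9, 143]);
  translate([0, 139, 9]) cube([243, 9, 143]);
  translate([0, 9, 9]) cube([9, 130, 143]);
  translate([234, 9, 9]) cube([9, 130, 143]);
}
translate([20, 109, 794]) {
  cube([231, 134, 17]);
  translate([0, 0, 17]) cube([231, 17, 283]);
  translate([0, 117, 17]) cube([231, 17, 283]);
  translate([0, 17, 17]) cube([17, 100, 283]);
  translate([214, 17, 17]) cube([17, 100, 283]);
}
translate([27, 114, 1094]) {
  cube([217, 124, 13]);
  translate([0, 0, 13]) cube([217, 13, 48]);
  translate([0, 111, 13]) cube([217, 13, 48]);
  translate([0, 13, 13]) cube([13, 98, 48]);
  translate([204, 13, 13]) cube([13, 98, 48]);
}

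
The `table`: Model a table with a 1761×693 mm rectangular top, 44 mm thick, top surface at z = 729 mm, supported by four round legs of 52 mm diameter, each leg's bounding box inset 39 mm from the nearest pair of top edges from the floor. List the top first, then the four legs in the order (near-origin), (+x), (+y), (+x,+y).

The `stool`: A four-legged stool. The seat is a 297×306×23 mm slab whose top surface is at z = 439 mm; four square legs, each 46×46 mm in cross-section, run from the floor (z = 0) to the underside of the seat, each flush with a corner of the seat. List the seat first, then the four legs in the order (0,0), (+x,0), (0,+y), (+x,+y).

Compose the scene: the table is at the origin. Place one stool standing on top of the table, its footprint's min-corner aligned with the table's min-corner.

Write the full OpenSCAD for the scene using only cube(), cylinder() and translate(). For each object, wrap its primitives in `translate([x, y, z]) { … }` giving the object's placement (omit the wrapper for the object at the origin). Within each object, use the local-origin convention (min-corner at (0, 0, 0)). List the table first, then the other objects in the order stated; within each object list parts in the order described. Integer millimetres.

translate([0, 0, 685]) cube([1761, 693, 44]);
translate([65, 65, 0]) cylinder(h = 685, r = 26);
translate([1696, 65, 0]) cylinder(h = 685, r = 26);
translate([65, 628, 0]) cylinder(h = 685, r = 26);
translate([1696, 628, 0]) cylinder(h = 685, r = 26);
translate([0, 0, 729]) {
  translate([0, 0, 416]) cube([297, 306, 23]);
  cube([46, 46, 416]);
  translate([251, 0, 0]) cube([46, 46, 416]);
  translate([0, 260, 0]) cube([46, 46, 416]);
  translate([251, 260, 0]) cube([46, 46, 416]);
}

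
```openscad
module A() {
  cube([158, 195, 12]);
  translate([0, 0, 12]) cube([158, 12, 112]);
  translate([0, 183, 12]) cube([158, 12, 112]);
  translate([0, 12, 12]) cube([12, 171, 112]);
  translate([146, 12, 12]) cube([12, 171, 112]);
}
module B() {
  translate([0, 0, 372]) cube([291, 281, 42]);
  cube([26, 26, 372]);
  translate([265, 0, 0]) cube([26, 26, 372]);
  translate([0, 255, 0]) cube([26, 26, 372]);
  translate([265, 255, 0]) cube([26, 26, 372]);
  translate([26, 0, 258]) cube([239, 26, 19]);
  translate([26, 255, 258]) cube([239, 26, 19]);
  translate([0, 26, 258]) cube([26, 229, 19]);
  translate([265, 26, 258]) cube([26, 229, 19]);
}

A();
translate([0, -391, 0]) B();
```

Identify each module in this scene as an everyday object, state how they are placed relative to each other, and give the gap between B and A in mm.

The stool's nearest face is 110 mm from the open box's −y face.

A is an open box. B is a stool. The stool is on the floor beside the open box on its −y side. The gap between the stool and the open box is 110 mm.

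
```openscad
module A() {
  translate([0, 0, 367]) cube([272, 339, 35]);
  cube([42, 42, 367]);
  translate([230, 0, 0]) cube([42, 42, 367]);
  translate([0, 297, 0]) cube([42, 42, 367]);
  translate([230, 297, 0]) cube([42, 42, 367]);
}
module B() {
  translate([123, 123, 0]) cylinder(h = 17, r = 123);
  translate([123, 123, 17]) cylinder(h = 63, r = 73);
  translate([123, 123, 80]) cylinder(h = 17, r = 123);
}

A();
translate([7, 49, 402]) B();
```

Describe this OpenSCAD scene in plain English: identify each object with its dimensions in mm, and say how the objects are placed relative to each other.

A is a four-legged stool. The seat is a 272×339×35 mm slab whose top surface is at z = 402 mm; four square legs, each 42×42 mm in cross-section, run from the floor (z = 0) to the underside of the seat, each flush with a corner of the seat.

B is a spool: two coaxial disc flanges of radius 123 mm and thickness 17 mm, joined by a core cylinder of radius 73 mm and height 63 mm. The lower flange rests on z = 0 and the three cylinders share a vertical axis.

The spool is on top of the stool.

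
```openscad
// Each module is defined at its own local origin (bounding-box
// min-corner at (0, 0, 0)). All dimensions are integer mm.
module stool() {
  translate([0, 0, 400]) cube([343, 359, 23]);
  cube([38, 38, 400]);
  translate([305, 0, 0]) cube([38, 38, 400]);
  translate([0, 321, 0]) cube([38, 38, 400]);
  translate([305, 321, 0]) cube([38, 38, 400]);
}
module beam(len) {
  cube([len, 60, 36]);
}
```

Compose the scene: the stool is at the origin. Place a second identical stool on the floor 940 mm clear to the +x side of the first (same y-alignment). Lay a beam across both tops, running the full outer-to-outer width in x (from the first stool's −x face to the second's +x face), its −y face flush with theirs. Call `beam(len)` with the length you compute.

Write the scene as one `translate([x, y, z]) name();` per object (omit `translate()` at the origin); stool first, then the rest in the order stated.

stool();
translate([1283, 0, 0]) stool();
translate([0, 0, 423]) beam(1626);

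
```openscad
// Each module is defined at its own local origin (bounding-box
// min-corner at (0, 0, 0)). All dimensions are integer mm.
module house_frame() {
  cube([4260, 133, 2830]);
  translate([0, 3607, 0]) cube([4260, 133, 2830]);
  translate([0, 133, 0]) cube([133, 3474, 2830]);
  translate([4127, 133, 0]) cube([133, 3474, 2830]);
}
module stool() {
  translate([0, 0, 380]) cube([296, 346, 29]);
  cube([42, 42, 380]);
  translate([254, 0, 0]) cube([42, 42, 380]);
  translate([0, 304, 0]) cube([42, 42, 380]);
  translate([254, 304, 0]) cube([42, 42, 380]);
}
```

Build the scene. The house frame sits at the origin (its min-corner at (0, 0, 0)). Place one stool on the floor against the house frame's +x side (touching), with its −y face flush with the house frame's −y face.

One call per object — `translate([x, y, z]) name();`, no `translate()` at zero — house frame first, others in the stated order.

house_frame();
translate([4260, 0, 0]) stool();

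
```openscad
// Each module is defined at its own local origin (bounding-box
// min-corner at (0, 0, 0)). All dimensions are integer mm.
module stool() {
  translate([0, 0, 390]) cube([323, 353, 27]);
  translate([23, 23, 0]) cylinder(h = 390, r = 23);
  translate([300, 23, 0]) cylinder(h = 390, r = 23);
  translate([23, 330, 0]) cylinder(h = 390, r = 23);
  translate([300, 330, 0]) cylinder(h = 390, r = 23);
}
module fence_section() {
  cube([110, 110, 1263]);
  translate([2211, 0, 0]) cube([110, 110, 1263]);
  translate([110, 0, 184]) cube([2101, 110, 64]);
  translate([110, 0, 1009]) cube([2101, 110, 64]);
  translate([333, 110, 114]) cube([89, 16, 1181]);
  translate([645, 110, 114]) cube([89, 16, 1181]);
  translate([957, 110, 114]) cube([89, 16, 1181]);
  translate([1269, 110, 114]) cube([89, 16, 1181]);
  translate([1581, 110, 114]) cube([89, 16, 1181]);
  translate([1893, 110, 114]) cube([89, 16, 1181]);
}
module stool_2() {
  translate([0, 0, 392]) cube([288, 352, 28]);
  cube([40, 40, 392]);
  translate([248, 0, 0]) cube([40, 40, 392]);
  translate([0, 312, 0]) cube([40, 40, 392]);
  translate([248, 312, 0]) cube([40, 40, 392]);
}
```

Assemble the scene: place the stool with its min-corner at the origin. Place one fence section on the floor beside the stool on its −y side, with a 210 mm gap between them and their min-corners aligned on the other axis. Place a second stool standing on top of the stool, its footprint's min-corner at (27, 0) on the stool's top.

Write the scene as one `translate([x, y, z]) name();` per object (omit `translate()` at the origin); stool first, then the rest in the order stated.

stool();
translate([0, -336, 0]) fence_section();
translate([27, 0, 417]) stool_2();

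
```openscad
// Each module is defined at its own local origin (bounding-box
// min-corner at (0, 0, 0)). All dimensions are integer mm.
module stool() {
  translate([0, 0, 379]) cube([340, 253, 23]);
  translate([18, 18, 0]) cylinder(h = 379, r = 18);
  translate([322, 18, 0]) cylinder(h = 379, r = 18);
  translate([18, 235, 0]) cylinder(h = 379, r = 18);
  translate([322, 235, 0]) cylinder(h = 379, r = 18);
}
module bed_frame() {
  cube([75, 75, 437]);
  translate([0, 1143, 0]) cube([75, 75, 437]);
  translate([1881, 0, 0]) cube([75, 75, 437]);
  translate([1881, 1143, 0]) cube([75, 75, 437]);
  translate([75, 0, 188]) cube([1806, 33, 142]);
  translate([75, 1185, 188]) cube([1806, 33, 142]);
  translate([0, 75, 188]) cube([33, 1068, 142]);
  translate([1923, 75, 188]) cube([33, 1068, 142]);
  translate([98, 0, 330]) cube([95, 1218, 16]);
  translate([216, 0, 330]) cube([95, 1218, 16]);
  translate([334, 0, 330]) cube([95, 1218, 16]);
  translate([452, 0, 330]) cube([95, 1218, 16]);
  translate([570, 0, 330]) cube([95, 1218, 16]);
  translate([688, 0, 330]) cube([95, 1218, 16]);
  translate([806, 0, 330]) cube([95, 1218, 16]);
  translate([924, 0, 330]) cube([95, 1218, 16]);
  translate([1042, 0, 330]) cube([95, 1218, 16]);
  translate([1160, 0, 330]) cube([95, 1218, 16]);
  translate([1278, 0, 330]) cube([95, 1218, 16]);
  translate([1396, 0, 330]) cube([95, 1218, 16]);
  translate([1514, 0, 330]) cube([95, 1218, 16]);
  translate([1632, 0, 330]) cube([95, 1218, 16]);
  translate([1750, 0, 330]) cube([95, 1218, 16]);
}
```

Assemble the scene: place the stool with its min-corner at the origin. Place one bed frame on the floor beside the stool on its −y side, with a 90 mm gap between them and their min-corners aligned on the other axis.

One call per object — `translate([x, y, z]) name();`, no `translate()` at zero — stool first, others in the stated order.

stool();
translate([0, -1308, 0]) bed_frame();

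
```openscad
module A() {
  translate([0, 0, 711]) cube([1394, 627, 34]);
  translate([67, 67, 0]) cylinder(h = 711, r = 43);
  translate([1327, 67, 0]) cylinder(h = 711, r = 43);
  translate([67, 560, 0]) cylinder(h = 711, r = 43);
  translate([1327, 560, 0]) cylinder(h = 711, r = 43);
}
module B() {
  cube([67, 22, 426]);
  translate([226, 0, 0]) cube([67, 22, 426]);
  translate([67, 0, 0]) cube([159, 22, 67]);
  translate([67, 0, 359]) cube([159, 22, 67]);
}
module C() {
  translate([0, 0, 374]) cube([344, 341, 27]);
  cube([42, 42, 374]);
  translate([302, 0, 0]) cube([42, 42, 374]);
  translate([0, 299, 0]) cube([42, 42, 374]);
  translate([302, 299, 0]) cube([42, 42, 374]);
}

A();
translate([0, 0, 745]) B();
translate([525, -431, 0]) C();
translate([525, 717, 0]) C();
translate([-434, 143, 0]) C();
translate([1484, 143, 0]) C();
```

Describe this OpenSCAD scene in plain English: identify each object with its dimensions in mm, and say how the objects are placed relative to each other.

A is a rectangular dining table. The top is 1394×627×34 mm with its upper surface at z = 745 mm. It stands on four round legs of 86 mm diameter, each leg's bounding box inset 24 mm from the nearest pair of top edges, running from the floor to the underside of the top.

B is a picture frame with a 159×292 mm rectangular opening (x by z) and a uniform 67 mm border on every side. Frame depth is 22 mm along y. It is built from two vertical stiles running the full outside height and two horizontal rails spanning the gap between the stiles.

C is a four-legged stool. The seat is a 344×341×27 mm slab whose top surface is at z = 401 mm; four square legs, each 42×42 mm in cross-section, run from the floor (z = 0) to the underside of the seat, each flush with a corner of the seat.

The picture frame is on top of the table. Four stools sit around the table at the −y, +y, −x, +x sides.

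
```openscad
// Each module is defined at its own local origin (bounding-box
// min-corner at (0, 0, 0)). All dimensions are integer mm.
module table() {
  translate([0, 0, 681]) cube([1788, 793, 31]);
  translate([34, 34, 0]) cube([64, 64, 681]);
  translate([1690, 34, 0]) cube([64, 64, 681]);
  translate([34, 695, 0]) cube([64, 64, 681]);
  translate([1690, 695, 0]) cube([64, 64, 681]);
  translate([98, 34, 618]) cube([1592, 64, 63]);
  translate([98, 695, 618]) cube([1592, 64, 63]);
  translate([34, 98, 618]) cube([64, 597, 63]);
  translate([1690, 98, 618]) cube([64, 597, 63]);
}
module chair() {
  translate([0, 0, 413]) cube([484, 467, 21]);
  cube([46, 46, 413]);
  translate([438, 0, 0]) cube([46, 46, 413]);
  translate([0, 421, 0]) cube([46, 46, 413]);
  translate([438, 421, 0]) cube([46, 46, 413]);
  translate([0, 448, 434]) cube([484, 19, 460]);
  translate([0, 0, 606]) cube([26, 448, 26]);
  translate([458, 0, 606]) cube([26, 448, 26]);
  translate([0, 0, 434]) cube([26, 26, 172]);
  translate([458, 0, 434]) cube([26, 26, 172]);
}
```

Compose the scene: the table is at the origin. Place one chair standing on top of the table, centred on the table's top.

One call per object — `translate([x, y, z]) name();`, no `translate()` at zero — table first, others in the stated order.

table();
translate([652, 163, 712]) chair();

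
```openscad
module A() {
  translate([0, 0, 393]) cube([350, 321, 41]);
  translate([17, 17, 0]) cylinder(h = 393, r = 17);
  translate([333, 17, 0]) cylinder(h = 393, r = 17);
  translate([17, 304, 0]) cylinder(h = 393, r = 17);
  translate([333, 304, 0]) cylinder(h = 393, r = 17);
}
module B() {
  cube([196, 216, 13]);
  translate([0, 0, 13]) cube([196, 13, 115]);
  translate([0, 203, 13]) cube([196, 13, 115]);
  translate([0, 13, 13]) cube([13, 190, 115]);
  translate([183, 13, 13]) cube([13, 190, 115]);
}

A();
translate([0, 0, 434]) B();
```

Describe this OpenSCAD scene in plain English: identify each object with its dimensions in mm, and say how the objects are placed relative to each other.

A is a four-legged stool. The seat is 350×321 mm, 41 mm thick, top at z = 434 mm. It stands on four round legs, each 34 mm in diameter, from z = 0 to the seat underside, each leg's axis is inset half a diameter from the nearest pair of seat edges (so the leg's bounding box is flush with the corner).

B is an open storage box with external size 196×216×128 mm and wall thickness 13 mm (the base is also 13 mm thick). The base covers the whole footprint; the four walls stand on the base, with the y-facing walls full-width and the x-facing walls fitting between their inner faces.

The open box is on top of the stool.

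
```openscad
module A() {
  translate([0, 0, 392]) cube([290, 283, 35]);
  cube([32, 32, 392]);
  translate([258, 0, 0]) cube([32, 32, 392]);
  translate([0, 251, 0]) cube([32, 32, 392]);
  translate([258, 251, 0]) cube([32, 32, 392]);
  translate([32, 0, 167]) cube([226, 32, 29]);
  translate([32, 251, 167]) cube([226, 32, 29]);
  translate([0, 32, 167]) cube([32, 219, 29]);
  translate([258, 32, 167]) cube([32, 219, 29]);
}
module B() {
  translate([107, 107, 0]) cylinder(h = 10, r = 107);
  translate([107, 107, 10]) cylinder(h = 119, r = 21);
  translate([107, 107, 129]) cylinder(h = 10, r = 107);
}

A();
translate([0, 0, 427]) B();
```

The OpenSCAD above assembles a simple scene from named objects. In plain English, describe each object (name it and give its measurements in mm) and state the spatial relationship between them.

A is a simple wooden stool: a rectangular seat 290 mm (x) by 283 mm (y), 35 mm thick, top face at z = 427 mm, on four square legs, each 32×32 mm in cross-section. The legs rest on z = 0, each flush with a corner of the seat. Four stretchers, 32 mm wide and 29 mm tall, connect adjacent legs with their undersides at z = 167 mm, each running between the inner faces of the legs it joins and aligned with the legs' outer faces on the other axis.

B is a spool: two coaxial disc flanges of radius 107 mm and thickness 10 mm, joined by a core cylinder of radius 21 mm and height 119 mm. The lower flange rests on z = 0 and the three cylinders share a vertical axis.

The spool is on top of the stool.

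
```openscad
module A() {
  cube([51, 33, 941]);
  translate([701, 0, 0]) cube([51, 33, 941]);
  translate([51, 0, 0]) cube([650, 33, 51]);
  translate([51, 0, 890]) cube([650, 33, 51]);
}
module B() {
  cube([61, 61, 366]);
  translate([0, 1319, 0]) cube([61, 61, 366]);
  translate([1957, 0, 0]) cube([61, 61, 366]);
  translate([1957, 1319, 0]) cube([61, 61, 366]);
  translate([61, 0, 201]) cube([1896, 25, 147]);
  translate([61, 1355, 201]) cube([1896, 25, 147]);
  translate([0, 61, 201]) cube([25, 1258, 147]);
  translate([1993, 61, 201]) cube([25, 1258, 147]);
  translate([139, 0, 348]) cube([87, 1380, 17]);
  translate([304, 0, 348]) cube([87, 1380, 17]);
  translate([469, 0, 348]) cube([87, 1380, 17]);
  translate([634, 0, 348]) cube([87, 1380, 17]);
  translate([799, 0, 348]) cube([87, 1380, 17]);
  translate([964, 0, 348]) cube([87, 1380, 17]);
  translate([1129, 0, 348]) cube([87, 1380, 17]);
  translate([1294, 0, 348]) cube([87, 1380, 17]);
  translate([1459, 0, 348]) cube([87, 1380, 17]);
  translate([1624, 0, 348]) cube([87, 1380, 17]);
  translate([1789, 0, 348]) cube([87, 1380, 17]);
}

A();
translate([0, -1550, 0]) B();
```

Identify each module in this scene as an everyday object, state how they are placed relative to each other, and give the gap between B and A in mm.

The bed frame's nearest face is 170 mm from the picture frame's −y face.

A is a picture frame. B is a bed frame. The bed frame is on the floor beside the picture frame on its −y side. The gap between the bed frame and the picture frame is 170 mm.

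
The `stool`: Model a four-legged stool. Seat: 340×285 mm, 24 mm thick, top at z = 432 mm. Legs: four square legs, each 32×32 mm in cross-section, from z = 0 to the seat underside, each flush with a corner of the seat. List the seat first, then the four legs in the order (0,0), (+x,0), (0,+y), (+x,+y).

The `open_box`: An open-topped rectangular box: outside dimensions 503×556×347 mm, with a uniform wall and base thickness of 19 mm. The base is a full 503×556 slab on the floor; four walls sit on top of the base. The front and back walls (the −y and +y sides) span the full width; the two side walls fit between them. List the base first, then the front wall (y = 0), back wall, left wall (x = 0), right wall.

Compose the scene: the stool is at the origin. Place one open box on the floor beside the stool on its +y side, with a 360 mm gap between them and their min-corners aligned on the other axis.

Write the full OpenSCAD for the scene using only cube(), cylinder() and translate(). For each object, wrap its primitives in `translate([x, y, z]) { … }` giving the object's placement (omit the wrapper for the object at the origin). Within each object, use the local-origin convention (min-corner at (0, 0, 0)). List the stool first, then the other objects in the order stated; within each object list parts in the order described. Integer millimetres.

translate([0, 0, 408]) cube([340, 285, 24]);
cube([32, 32, 408]);
translate([308, 0, 0]) cube([32, 32, 408]);
translate([0, 253, 0]) cube([32, 32, 408]);
translate([308, 253, 0]) cube([32, 32, 408]);
translate([0, 645, 0]) {
  cube([503, 556, 19]);
  translate([0, 0, 19]) cube([503, 19, 328]);
  translate([0, 537, 19]) cube([503, 19, 328]);
  translate([0, 19, 19]) cube([19, 518, 328]);
  translate([484, 19, 19]) cube([19, 518, 328]);
}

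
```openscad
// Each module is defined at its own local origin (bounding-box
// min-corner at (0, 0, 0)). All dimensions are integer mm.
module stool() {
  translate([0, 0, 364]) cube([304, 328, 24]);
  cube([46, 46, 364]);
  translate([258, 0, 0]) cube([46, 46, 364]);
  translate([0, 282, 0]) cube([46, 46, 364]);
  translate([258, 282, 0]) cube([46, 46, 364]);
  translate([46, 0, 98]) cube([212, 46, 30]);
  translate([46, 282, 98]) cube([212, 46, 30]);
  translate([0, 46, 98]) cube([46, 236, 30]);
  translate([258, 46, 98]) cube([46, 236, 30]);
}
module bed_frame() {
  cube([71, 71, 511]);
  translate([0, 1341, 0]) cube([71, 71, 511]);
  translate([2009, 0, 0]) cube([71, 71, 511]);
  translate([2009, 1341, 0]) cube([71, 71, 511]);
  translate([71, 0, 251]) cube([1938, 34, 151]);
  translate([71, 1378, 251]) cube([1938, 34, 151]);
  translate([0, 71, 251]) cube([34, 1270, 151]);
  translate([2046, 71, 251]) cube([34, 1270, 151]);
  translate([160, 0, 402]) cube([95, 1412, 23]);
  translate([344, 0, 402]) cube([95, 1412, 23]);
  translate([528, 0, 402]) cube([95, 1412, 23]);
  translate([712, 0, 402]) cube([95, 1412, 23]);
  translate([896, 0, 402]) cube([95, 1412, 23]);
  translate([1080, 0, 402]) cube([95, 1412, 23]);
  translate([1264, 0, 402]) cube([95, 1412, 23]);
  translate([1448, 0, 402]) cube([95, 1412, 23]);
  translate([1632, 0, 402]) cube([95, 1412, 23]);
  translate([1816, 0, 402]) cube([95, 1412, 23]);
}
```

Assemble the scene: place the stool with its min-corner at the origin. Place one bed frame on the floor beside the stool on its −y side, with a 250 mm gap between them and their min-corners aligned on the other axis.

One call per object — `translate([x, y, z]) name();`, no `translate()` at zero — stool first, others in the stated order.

stool();
translate([0, -1662, 0]) bed_frame();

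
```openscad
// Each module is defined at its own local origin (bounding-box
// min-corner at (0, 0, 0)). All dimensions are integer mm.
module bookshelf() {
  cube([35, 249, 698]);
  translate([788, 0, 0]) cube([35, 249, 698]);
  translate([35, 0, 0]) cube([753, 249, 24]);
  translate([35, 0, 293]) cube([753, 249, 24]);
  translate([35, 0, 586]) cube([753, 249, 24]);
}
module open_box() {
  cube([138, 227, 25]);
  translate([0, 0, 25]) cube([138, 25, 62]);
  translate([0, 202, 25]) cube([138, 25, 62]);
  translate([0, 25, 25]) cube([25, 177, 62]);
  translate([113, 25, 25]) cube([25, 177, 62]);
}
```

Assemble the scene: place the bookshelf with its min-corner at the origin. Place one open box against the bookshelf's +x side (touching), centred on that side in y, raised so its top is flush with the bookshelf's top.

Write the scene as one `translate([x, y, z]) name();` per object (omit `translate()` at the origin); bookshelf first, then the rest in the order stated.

bookshelf();
translate([823, 11, 611]) open_box();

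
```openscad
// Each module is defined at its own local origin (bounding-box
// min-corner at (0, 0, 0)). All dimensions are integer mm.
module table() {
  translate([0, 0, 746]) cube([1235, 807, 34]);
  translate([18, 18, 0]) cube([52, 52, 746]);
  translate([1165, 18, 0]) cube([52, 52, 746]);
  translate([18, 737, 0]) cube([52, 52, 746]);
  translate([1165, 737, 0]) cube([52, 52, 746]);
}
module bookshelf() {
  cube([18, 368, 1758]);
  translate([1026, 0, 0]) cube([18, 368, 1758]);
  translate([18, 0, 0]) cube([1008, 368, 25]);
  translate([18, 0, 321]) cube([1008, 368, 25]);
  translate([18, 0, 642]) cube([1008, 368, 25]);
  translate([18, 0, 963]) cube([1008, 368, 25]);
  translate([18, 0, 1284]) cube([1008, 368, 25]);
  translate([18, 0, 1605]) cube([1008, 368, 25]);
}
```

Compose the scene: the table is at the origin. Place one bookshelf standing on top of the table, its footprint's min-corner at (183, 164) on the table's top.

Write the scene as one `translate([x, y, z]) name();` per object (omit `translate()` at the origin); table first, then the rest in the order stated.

table();
translate([183, 164, 780]) bookshelf();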